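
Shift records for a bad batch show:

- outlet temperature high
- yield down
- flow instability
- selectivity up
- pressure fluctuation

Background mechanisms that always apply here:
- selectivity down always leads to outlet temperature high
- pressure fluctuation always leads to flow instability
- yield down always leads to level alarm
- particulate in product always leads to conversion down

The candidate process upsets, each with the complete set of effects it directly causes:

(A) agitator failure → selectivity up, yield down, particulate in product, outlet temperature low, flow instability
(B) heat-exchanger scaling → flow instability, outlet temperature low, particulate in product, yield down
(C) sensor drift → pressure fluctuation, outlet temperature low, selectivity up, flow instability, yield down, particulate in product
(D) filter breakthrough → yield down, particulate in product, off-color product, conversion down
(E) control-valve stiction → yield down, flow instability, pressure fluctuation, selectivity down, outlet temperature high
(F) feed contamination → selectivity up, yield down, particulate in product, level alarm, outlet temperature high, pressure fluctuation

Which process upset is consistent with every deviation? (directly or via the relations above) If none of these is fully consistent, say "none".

Per-candidate check:
(A) agitator failure — outlet temperature high NO; yield down yes; flow instability yes; selectivity up yes; pressure fluctuation NO
(B) heat-exchanger scaling — outlet temperature high NO; yield down yes; flow instability yes; selectivity up NO; pressure fluctuation NO
(C) sensor drift — fails on outlet temperature high (predicts outlet temperature low, not outlet temperature high)
(D) filter breakthrough — does not account for outlet temperature high, flow instability, selectivity up, pressure fluctuation
(E) control-valve stiction — outlet temperature high yes; yield down yes; flow instability yes; selectivity up NO; pressure fluctuation yes
(F) feed contamination — accounts for every observation (flow instability by pressure fluctuation → flow instability)
(F) alone accounts for all the evidence.

F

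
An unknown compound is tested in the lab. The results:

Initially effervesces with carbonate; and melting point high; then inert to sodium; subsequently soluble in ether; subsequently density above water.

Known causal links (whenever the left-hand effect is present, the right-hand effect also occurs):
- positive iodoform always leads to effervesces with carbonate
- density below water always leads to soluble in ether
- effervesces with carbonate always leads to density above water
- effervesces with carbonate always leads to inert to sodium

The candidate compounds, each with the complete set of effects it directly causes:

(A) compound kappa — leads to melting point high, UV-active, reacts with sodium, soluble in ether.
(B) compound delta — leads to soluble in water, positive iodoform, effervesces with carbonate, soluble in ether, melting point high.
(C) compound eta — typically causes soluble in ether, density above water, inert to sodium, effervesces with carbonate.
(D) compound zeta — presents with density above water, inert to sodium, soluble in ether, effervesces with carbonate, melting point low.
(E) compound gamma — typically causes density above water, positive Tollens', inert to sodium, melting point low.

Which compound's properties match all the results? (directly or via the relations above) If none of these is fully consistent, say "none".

For each candidate, compare predicted effects to what was observed:
(A) compound kappa — effervesces with carbonate -; melting point high +; inert to sodium -; soluble in ether +; density above water -
(B) compound delta — accounts for every observation (inert to sodium via effervesces with carbonate → inert to sodium)
(C) compound eta — does not account for melting point high
(D) compound zeta — effervesces with carbonate +; melting point high -; inert to sodium +; soluble in ether +; density above water +
(E) compound gamma — fails on effervesces with carbonate, melting point high, soluble in ether (predicts melting point low, not melting point high)
(B) is the only candidate with no mismatches.

B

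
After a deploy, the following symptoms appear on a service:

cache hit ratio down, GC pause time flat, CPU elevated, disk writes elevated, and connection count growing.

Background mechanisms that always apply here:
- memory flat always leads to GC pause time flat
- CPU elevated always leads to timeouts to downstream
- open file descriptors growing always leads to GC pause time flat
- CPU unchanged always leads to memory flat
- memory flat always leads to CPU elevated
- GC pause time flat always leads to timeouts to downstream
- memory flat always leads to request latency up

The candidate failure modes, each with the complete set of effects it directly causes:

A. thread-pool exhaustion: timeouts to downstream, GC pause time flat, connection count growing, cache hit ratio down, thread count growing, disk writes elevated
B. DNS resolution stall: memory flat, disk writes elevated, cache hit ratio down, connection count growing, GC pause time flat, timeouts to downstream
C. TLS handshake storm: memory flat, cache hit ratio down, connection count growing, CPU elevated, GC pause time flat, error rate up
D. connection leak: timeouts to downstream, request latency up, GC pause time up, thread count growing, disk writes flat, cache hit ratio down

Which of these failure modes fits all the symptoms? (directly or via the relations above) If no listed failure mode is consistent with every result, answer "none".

For each candidate, compare predicted effects to what was observed:
(A) thread-pool exhaustion — cache hit ratio down yes; GC pause time flat yes; CPU elevated NO; disk writes elevated yes; connection count growing yes
(B) DNS resolution stall — accounts for every observation (CPU elevated by memory flat → CPU elevated)
(C) TLS handshake storm — cache hit ratio down yes; GC pause time flat yes; CPU elevated yes; disk writes elevated NO; connection count growing yes
(D) connection leak — cache hit ratio down yes; GC pause time flat NO; CPU elevated NO; disk writes elevated NO; connection count growing NO
(B) is the only candidate with no mismatches.

B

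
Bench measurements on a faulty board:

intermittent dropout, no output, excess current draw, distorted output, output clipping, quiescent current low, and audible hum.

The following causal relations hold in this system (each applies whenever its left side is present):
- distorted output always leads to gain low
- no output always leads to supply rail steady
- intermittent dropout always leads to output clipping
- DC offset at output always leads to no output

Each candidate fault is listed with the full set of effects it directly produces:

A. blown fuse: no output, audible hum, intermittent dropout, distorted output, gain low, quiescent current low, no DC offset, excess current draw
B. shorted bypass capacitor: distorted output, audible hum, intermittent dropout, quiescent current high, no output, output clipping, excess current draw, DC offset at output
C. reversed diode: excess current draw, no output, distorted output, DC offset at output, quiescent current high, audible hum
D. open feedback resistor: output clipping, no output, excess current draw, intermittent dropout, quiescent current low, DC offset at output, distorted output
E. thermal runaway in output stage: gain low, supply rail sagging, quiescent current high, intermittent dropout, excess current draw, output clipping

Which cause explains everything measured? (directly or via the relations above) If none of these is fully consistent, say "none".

For each candidate, compare predicted effects to what was observed:
(A) blown fuse — intermittent dropout +; no output +; excess current draw +; distorted output +; output clipping + (via intermittent dropout → output clipping); quiescent current low +; audible hum +
(B) shorted bypass capacitor — fails on quiescent current low (predicts quiescent current high, not quiescent current low)
(C) reversed diode — fails on intermittent dropout, output clipping, quiescent current low (predicts quiescent current high, not quiescent current low)
(D) open feedback resistor — intermittent dropout +; no output +; excess current draw +; distorted output +; output clipping +; quiescent current low +; audible hum -
(E) thermal runaway in output stage — intermittent dropout +; no output -; excess current draw +; distorted output -; output clipping +; quiescent current low -; audible hum -
Only (A) is consistent with every observation.

A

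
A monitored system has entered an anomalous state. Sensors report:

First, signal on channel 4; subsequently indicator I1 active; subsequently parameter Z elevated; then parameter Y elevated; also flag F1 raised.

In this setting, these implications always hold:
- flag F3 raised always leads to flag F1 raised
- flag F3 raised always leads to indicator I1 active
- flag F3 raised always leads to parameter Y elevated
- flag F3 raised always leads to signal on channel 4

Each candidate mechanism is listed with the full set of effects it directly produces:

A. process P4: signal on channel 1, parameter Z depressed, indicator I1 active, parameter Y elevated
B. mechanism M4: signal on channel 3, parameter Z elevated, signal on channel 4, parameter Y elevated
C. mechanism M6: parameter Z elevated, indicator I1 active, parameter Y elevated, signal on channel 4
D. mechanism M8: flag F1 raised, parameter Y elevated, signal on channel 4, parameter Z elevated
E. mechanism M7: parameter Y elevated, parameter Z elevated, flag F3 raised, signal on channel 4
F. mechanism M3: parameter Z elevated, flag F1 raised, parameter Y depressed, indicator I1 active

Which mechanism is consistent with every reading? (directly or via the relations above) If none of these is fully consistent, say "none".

For each candidate, compare predicted effects to what was observed:
(A) process P4 — signal on channel 4 -; indicator I1 active +; parameter Z elevated -; parameter Y elevated +; flag F1 raised -
(B) mechanism M4 — does not account for indicator I1 active, flag F1 raised
(C) mechanism M6 — does not account for flag F1 raised
(D) mechanism M8 — does not account for indicator I1 active
(E) mechanism M7 — signal on channel 4 +; indicator I1 active + (via flag F3 raised → indicator I1 active); parameter Z elevated +; parameter Y elevated +; flag F1 raised + (via flag F3 raised → flag F1 raised)
(F) mechanism M3 — signal on channel 4 -; indicator I1 active +; parameter Z elevated +; parameter Y elevated -; flag F1 raised +
(E) alone accounts for all the evidence.

E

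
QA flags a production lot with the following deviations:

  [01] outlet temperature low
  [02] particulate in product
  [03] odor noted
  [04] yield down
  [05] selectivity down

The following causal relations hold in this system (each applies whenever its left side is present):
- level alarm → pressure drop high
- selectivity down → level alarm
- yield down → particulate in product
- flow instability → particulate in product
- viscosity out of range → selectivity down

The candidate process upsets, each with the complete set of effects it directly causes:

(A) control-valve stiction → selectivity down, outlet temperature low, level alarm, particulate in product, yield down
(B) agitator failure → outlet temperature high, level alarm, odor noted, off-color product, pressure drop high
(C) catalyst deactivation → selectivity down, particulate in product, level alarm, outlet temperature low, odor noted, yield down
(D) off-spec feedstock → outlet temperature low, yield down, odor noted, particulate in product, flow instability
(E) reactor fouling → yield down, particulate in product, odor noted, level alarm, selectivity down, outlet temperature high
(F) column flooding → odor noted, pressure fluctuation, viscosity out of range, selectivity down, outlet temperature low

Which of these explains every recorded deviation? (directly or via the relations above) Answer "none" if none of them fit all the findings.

C

Testing each hypothesis:
(A) control-valve stiction — outlet temperature low +; particulate in product +; odor noted -; yield down +; selectivity down +
(B) agitator failure — fails on outlet temperature low, particulate in product, yield down, selectivity down (predicts outlet temperature high, not outlet temperature low)
(C) catalyst deactivation — accounts for every observation
(D) off-spec feedstock — does not account for selectivity down
(E) reactor fouling — fails on outlet temperature low (predicts outlet temperature high, not outlet temperature low)
(F) column flooding — does not account for particulate in product, yield down
(C) alone accounts for all the evidence.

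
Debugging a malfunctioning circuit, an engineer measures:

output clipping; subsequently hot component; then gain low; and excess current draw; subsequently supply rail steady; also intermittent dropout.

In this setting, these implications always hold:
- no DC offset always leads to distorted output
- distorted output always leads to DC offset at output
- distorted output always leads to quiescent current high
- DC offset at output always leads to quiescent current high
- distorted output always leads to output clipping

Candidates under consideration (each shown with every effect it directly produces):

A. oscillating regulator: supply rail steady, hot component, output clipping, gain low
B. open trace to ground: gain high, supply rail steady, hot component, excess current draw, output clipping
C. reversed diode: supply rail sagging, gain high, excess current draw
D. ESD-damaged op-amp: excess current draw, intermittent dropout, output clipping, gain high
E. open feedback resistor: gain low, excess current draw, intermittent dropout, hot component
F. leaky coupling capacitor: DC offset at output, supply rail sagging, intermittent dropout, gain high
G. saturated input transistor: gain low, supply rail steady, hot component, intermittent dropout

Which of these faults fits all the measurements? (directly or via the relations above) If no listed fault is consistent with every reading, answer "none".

none

Testing each hypothesis:
(A) oscillating regulator — output clipping +; hot component +; gain low +; excess current draw -; supply rail steady +; intermittent dropout -
(B) open trace to ground — output clipping +; hot component +; gain low -; excess current draw +; supply rail steady +; intermittent dropout -
(C) reversed diode — output clipping -; hot component -; gain low -; excess current draw +; supply rail steady -; intermittent dropout -
(D) ESD-damaged op-amp — fails on hot component, gain low, supply rail steady (predicts gain high, not gain low)
(E) open feedback resistor — does not account for output clipping, supply rail steady
(F) leaky coupling capacitor — output clipping -; hot component -; gain low -; excess current draw -; supply rail steady -; intermittent dropout +
(G) saturated input transistor — does not account for output clipping, excess current draw
Every candidate fails on at least one observation.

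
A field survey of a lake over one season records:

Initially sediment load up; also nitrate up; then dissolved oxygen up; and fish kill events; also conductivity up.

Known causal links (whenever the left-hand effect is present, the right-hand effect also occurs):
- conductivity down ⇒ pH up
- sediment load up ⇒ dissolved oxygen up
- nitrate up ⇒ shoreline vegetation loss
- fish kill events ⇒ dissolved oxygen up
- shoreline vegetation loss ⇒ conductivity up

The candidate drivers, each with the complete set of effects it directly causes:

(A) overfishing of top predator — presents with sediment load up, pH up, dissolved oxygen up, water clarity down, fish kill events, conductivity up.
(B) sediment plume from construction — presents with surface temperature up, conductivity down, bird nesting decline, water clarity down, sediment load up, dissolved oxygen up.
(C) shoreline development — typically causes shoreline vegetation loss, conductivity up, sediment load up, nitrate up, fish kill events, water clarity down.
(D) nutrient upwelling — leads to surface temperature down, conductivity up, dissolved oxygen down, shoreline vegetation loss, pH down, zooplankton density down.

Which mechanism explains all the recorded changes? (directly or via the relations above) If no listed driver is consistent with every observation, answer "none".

C

For each candidate, compare predicted effects to what was observed:
(A) overfishing of top predator — does not account for nitrate up
(B) sediment plume from construction — sediment load up +; nitrate up -; dissolved oxygen up +; fish kill events -; conductivity up -
(C) shoreline development — accounts for every observation (dissolved oxygen up by fish kill events → dissolved oxygen up)
(D) nutrient upwelling — fails on sediment load up, nitrate up, dissolved oxygen up, fish kill events (predicts dissolved oxygen down, not dissolved oxygen up)
(C) is the only candidate with no mismatches.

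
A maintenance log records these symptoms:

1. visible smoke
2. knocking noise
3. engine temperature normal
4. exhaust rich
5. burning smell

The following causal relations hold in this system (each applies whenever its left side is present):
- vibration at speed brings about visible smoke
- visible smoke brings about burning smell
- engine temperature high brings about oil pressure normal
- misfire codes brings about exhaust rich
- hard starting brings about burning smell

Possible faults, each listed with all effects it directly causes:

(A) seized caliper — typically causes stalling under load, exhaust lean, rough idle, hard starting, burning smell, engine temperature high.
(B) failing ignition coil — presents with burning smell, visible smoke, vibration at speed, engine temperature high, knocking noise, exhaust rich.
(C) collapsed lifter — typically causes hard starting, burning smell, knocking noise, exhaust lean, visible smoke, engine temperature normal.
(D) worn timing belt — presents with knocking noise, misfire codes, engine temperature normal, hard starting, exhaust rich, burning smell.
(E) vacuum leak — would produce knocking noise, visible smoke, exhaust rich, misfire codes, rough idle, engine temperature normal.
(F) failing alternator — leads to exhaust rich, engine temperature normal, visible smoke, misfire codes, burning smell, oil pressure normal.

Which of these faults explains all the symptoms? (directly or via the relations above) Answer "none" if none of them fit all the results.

Per-candidate check:
(A) seized caliper — visible smoke NO; knocking noise NO; engine temperature normal NO; exhaust rich NO; burning smell yes
(B) failing ignition coil — fails on engine temperature normal (predicts engine temperature high, not engine temperature normal)
(C) collapsed lifter — fails on exhaust rich (predicts exhaust lean, not exhaust rich)
(D) worn timing belt — visible smoke NO; knocking noise yes; engine temperature normal yes; exhaust rich yes; burning smell yes
(E) vacuum leak — visible smoke yes; knocking noise yes; engine temperature normal yes; exhaust rich yes; burning smell yes (through visible smoke → burning smell)
(F) failing alternator — visible smoke yes; knocking noise NO; engine temperature normal yes; exhaust rich yes; burning smell yes
Only (E) is consistent with every observation.

E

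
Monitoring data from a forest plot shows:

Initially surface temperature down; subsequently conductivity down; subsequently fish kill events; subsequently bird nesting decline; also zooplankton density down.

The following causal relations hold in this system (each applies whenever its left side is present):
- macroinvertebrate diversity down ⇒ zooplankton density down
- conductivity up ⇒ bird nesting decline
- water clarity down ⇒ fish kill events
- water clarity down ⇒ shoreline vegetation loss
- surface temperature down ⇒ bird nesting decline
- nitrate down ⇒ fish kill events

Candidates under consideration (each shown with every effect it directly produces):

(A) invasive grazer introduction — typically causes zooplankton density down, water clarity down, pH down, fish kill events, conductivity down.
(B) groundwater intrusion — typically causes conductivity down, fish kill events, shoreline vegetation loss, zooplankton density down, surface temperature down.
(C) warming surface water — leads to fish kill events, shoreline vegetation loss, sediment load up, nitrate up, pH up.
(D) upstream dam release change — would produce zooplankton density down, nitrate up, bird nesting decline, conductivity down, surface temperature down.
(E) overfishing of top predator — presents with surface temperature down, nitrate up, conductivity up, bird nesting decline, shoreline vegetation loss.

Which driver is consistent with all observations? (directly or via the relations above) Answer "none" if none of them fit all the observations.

B

Testing each hypothesis:
(A) invasive grazer introduction — surface temperature down NO; conductivity down yes; fish kill events yes; bird nesting decline NO; zooplankton density down yes
(B) groundwater intrusion — surface temperature down yes; conductivity down yes; fish kill events yes; bird nesting decline yes (through surface temperature down → bird nesting decline); zooplankton density down yes
(C) warming surface water — surface temperature down NO; conductivity down NO; fish kill events yes; bird nesting decline NO; zooplankton density down NO
(D) upstream dam release change — does not account for fish kill events
(E) overfishing of top predator — fails on conductivity down, fish kill events, zooplankton density down (predicts conductivity up, not conductivity down)
(B) alone accounts for all the evidence.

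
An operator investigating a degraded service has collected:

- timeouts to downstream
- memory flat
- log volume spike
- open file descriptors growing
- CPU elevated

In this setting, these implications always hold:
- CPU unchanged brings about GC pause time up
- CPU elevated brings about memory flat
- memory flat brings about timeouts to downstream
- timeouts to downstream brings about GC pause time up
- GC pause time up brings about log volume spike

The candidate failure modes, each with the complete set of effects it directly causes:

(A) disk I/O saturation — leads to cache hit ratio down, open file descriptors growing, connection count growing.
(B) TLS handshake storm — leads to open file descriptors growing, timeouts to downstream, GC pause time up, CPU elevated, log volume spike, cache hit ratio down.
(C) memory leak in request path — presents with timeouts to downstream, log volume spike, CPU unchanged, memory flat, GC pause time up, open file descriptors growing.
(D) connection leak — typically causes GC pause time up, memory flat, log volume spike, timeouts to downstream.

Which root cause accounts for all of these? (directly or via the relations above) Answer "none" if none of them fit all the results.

B

Per-candidate check:
(A) disk I/O saturation — does not account for timeouts to downstream, memory flat, log volume spike, CPU elevated
(B) TLS handshake storm — timeouts to downstream ✓; memory flat ✓ (by CPU elevated → memory flat); log volume spike ✓; open file descriptors growing ✓; CPU elevated ✓
(C) memory leak in request path — fails on CPU elevated (predicts CPU unchanged, not CPU elevated)
(D) connection leak — timeouts to downstream ✓; memory flat ✓; log volume spike ✓; open file descriptors growing ✗; CPU elevated ✗
Only (B) is consistent with every observation.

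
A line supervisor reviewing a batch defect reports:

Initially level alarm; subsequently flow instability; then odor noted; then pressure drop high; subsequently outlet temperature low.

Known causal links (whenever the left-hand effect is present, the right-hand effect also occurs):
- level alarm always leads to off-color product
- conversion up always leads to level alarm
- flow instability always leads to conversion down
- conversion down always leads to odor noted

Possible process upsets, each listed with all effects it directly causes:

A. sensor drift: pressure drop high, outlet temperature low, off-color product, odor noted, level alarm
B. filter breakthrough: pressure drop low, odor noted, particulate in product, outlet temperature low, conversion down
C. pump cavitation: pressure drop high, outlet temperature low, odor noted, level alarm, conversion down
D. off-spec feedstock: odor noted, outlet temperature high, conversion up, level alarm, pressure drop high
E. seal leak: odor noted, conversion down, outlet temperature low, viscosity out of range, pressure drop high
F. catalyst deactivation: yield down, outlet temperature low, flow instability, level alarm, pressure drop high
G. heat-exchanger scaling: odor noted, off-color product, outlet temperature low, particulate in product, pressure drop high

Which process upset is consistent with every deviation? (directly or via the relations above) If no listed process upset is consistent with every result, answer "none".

For each candidate, compare predicted effects to what was observed:
(A) sensor drift — does not account for flow instability
(B) filter breakthrough — level alarm miss; flow instability miss; odor noted match; pressure drop high miss; outlet temperature low match
(C) pump cavitation — level alarm match; flow instability miss; odor noted match; pressure drop high match; outlet temperature low match
(D) off-spec feedstock — level alarm match; flow instability miss; odor noted match; pressure drop high match; outlet temperature low miss
(E) seal leak — does not account for level alarm, flow instability
(F) catalyst deactivation — accounts for every observation (odor noted through flow instability → conversion down → odor noted)
(G) heat-exchanger scaling — level alarm miss; flow instability miss; odor noted match; pressure drop high match; outlet temperature low match
(F) alone accounts for all the evidence.

F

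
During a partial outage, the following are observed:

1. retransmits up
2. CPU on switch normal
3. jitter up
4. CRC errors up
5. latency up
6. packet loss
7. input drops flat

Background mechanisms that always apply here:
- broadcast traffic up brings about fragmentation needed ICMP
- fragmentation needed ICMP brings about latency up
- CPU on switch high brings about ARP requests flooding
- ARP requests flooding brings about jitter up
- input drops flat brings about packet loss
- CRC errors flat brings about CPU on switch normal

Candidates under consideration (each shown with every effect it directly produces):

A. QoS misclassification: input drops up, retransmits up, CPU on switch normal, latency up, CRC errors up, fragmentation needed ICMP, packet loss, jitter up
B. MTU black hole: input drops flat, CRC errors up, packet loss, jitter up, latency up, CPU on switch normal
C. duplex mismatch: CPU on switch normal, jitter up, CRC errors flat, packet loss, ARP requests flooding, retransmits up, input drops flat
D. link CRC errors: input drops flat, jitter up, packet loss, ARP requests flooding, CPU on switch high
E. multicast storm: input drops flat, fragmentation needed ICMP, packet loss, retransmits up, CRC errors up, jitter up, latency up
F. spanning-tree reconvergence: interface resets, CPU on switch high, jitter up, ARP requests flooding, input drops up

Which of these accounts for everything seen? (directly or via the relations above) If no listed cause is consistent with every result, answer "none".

For each candidate, compare predicted effects to what was observed:
(A) QoS misclassification — retransmits up match; CPU on switch normal match; jitter up match; CRC errors up match; latency up match; packet loss match; input drops flat miss
(B) MTU black hole — does not account for retransmits up
(C) duplex mismatch — retransmits up match; CPU on switch normal match; jitter up match; CRC errors up miss; latency up miss; packet loss match; input drops flat match
(D) link CRC errors — fails on retransmits up, CPU on switch normal, CRC errors up, latency up (predicts CPU on switch high, not CPU on switch normal)
(E) multicast storm — does not account for CPU on switch normal
(F) spanning-tree reconvergence — fails on retransmits up, CPU on switch normal, CRC errors up, latency up, packet loss, input drops flat (predicts CPU on switch high, not CPU on switch normal; predicts input drops up, not input drops flat)
No candidate is consistent with all observations.

none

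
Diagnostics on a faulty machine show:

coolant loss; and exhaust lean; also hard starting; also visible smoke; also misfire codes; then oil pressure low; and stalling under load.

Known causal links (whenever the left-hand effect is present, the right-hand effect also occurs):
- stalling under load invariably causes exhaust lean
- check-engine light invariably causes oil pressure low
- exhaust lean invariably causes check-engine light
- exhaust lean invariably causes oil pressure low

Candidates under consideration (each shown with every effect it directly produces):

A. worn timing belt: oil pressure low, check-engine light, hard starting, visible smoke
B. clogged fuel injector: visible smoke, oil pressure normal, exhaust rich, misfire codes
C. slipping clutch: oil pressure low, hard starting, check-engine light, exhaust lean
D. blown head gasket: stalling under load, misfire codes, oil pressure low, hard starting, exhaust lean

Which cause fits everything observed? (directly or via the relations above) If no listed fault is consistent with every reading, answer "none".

For each candidate, compare predicted effects to what was observed:
(A) worn timing belt — coolant loss miss; exhaust lean miss; hard starting match; visible smoke match; misfire codes miss; oil pressure low match; stalling under load miss
(B) clogged fuel injector — coolant loss miss; exhaust lean miss; hard starting miss; visible smoke match; misfire codes match; oil pressure low miss; stalling under load miss
(C) slipping clutch — coolant loss miss; exhaust lean match; hard starting match; visible smoke miss; misfire codes miss; oil pressure low match; stalling under load miss
(D) blown head gasket — does not account for coolant loss, visible smoke
No candidate is consistent with all observations.

none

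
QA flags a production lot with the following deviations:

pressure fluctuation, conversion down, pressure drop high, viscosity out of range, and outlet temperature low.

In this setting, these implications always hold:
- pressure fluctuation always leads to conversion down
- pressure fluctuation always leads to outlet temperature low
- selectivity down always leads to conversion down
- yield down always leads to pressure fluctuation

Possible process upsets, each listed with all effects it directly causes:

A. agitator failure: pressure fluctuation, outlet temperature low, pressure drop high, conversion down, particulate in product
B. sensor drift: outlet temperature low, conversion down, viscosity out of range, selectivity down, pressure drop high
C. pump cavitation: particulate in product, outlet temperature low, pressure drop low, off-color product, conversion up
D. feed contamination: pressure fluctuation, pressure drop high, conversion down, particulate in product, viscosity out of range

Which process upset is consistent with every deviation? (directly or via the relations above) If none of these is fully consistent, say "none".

D

Checking each candidate against the observations:
(A) agitator failure — pressure fluctuation +; conversion down +; pressure drop high +; viscosity out of range -; outlet temperature low +
(B) sensor drift — pressure fluctuation -; conversion down +; pressure drop high +; viscosity out of range +; outlet temperature low +
(C) pump cavitation — fails on pressure fluctuation, conversion down, pressure drop high, viscosity out of range (predicts conversion up, not conversion down; predicts pressure drop low, not pressure drop high)
(D) feed contamination — pressure fluctuation +; conversion down +; pressure drop high +; viscosity out of range +; outlet temperature low + (by pressure fluctuation → outlet temperature low)
(D) is the only candidate with no mismatches.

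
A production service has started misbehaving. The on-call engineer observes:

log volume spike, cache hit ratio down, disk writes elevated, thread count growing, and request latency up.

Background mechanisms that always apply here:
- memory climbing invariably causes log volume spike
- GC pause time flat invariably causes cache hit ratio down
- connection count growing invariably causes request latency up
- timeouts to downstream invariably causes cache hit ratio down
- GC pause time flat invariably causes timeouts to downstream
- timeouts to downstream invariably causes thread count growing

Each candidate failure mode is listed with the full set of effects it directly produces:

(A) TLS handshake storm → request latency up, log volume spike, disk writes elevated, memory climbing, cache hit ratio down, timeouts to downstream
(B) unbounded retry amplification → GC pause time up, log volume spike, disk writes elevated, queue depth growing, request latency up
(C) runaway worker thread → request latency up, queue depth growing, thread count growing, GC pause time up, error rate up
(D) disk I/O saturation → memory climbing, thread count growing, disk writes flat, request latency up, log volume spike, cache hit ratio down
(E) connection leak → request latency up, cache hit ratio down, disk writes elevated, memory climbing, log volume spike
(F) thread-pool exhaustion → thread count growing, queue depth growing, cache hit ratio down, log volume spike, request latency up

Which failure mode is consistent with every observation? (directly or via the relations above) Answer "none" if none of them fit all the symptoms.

A

Testing each hypothesis:
(A) TLS handshake storm — log volume spike yes; cache hit ratio down yes; disk writes elevated yes; thread count growing yes (via timeouts to downstream → thread count growing); request latency up yes
(B) unbounded retry amplification — does not account for cache hit ratio down, thread count growing
(C) runaway worker thread — does not account for log volume spike, cache hit ratio down, disk writes elevated
(D) disk I/O saturation — fails on disk writes elevated (predicts disk writes flat, not disk writes elevated)
(E) connection leak — log volume spike yes; cache hit ratio down yes; disk writes elevated yes; thread count growing NO; request latency up yes
(F) thread-pool exhaustion — log volume spike yes; cache hit ratio down yes; disk writes elevated NO; thread count growing yes; request latency up yes
(A) alone accounts for all the evidence.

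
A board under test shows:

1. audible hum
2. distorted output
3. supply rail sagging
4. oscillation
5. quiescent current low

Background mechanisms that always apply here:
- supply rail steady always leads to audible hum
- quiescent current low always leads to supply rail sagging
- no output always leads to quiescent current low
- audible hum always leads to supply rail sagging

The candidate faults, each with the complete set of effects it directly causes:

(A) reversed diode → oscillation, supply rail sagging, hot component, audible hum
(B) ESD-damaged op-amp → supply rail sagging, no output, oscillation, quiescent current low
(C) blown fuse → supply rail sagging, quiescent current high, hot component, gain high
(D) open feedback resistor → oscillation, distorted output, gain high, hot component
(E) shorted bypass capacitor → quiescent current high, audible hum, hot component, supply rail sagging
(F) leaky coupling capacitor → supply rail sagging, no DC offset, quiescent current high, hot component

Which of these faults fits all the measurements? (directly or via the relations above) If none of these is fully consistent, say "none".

none

Per-candidate check:
(A) reversed diode — audible hum yes; distorted output NO; supply rail sagging yes; oscillation yes; quiescent current low NO
(B) ESD-damaged op-amp — audible hum NO; distorted output NO; supply rail sagging yes; oscillation yes; quiescent current low yes
(C) blown fuse — audible hum NO; distorted output NO; supply rail sagging yes; oscillation NO; quiescent current low NO
(D) open feedback resistor — audible hum NO; distorted output yes; supply rail sagging NO; oscillation yes; quiescent current low NO
(E) shorted bypass capacitor — fails on distorted output, oscillation, quiescent current low (predicts quiescent current high, not quiescent current low)
(F) leaky coupling capacitor — audible hum NO; distorted output NO; supply rail sagging yes; oscillation NO; quiescent current low NO
Every candidate fails on at least one observation.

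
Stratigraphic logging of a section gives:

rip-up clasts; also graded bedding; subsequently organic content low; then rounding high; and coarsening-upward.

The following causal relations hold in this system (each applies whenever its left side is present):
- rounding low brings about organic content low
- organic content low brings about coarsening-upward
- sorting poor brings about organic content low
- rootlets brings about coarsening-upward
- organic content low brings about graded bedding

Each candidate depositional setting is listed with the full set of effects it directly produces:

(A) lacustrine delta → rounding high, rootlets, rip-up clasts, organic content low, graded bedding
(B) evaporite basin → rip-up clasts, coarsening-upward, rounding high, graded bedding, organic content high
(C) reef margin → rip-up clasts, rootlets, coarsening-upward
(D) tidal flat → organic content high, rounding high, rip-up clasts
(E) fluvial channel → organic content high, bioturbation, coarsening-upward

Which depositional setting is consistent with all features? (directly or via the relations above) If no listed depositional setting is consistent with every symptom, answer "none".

Per-candidate check:
(A) lacustrine delta — rip-up clasts yes; graded bedding yes; organic content low yes; rounding high yes; coarsening-upward yes (through rootlets → coarsening-upward)
(B) evaporite basin — fails on organic content low (predicts organic content high, not organic content low)
(C) reef margin — does not account for graded bedding, organic content low, rounding high
(D) tidal flat — fails on graded bedding, organic content low, coarsening-upward (predicts organic content high, not organic content low)
(E) fluvial channel — rip-up clasts NO; graded bedding NO; organic content low NO; rounding high NO; coarsening-upward yes
(A) is the only candidate with no mismatches.

A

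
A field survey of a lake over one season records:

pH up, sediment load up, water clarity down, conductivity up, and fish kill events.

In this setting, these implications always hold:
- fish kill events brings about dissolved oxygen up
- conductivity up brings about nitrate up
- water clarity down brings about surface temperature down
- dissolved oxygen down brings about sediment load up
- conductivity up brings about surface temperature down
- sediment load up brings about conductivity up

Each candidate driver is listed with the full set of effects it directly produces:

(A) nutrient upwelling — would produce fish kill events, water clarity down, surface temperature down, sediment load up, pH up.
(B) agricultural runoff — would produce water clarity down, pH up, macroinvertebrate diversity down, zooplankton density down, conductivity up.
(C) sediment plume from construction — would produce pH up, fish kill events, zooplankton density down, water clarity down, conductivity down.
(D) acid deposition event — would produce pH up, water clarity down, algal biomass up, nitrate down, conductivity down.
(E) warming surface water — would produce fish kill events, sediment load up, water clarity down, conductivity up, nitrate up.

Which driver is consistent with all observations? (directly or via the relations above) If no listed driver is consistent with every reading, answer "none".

Testing each hypothesis:
(A) nutrient upwelling — pH up match; sediment load up match; water clarity down match; conductivity up match (via sediment load up → conductivity up); fish kill events match
(B) agricultural runoff — does not account for sediment load up, fish kill events
(C) sediment plume from construction — pH up match; sediment load up miss; water clarity down match; conductivity up miss; fish kill events match
(D) acid deposition event — fails on sediment load up, conductivity up, fish kill events (predicts conductivity down, not conductivity up)
(E) warming surface water — pH up miss; sediment load up match; water clarity down match; conductivity up match; fish kill events match
(A) is the only candidate with no mismatches.

A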